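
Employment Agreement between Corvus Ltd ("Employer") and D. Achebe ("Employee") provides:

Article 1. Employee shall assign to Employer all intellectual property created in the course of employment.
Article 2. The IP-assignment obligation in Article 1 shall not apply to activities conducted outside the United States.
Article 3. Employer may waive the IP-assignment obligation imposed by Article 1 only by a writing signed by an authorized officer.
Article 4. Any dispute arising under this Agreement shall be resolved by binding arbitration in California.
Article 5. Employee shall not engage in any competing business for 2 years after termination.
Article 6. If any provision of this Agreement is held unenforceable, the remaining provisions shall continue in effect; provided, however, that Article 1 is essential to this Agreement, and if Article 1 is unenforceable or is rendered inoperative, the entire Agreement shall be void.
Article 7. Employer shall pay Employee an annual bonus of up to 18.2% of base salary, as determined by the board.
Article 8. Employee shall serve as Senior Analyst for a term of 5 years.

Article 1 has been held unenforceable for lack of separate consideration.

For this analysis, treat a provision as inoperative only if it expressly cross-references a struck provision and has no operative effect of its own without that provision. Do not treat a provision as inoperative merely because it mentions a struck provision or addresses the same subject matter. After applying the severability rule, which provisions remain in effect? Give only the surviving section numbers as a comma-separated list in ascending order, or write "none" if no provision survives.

none

Article 1 is struck. The whole of Article 2 is the carve-out from the IP-assignment obligation, defined by reference to Article 1, so Article 2 cannot stand once Article 1 is removed. Article 3 merely fixes the waiver condition for Article 1; with Article 1 gone it has nothing to operate on and falls away. Article 6 makes Article 1 an essential term, and Article 1 is the provision held invalid; under Article 6, the entire Agreement is therefore void. No provision of the Agreement survives.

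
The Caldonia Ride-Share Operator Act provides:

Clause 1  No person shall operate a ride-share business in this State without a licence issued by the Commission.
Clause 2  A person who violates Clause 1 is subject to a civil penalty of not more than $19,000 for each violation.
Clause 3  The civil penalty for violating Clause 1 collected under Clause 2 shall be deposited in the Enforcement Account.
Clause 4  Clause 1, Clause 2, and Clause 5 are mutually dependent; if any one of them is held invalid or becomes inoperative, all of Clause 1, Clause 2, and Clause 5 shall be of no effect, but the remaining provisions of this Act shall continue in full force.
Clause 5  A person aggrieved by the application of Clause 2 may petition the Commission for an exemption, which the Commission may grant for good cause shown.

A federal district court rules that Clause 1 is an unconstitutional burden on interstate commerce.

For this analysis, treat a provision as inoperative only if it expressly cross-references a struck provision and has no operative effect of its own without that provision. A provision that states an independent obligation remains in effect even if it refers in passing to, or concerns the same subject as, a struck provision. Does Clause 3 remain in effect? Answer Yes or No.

Clause 1 is struck. Clause 2 merely fixes the civil penalty for violating Clause 1; with Clause 1 gone it has nothing to operate on and falls away. Clause 3 operates only by reference to Clause 2, so it falls with Clause 2. Clause 5 has no operative effect of its own apart from Clause 2 and is therefore inoperative. Clause 4 declares Clause 1, Clause 2, and Clause 5 mutually dependent; since one of them has fallen, all of them are of no effect. The remainder continues in force under Clause 4. Only Clause 4 remains in effect. Clause 3 is among the inoperative provisions, so the answer is no.

No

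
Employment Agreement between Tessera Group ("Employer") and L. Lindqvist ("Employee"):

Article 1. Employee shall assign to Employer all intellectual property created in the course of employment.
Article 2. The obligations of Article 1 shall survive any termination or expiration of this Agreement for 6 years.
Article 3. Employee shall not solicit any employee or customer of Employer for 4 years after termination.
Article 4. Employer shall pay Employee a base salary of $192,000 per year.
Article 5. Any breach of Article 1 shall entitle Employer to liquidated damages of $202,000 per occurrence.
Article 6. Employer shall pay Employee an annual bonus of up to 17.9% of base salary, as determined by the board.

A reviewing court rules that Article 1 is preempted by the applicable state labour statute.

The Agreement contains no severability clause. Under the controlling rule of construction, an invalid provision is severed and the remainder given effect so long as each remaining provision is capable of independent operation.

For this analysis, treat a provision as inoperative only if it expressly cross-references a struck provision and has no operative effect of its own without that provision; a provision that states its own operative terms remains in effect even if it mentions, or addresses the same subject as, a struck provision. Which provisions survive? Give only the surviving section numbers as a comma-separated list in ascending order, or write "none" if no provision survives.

3, 4, 6

Article 1 is struck. Article 2 operates only by reference to Article 1, so it falls with Article 1. Article 5 has no operative effect of its own apart from Article 1 and is therefore inoperative. With no severability clause, the stated default rule severs what cannot stand and enforces each remaining provision that can operate on its own. Article 3, Article 4, and Article 6 remain in effect.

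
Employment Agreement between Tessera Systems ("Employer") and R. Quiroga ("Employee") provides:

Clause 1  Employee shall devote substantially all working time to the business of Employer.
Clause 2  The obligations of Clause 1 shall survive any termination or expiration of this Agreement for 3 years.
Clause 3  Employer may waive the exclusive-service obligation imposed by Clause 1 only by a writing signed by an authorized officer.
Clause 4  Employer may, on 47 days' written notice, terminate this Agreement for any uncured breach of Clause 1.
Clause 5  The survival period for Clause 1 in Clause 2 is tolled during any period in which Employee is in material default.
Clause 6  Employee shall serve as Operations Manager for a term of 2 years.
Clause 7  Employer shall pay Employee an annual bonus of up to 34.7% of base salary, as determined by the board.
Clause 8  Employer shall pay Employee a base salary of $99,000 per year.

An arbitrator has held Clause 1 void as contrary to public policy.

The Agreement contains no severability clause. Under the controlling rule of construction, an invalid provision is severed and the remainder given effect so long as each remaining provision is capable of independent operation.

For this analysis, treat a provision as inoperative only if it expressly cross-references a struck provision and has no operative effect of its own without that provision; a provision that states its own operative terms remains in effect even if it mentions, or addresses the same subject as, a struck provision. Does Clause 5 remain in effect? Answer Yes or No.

No

Clause 1 is struck. Clause 2 operates only by reference to Clause 1, so it falls with Clause 1. Clause 3 has no operative effect of its own apart from Clause 1 and is therefore inoperative. The only function of Clause 4 is the termination right for breach of Clause 1, so it cannot stand once Clause 1 is removed. Clause 5 operates only by reference to Clause 2, so it falls with Clause 2. Under the stated default rule, only provisions that cannot operate independently fall away; the rest are enforced. That leaves Clause 6, Clause 7, and Clause 8 in effect. Clause 5 is among the inoperative provisions, so the answer is no.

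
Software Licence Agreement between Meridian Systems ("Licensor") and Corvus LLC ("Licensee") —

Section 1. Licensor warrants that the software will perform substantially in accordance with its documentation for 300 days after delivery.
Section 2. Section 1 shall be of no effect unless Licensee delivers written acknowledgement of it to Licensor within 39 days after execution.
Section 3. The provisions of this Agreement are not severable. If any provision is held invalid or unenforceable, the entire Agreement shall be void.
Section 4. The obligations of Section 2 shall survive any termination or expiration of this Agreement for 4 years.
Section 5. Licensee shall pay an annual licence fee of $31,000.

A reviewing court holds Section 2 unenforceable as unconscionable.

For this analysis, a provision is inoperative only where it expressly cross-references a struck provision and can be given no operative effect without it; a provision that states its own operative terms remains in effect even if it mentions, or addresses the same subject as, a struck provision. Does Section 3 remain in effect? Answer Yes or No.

Section 2 is struck. The only function of Section 4 is the survival period for Section 2, so it cannot stand once Section 2 is removed. Section 3 provides that the Agreement is not severable, so the invalidity of any one provision voids the entire Agreement. No provision of the Agreement survives. Section 3 is among the inoperative provisions, so the answer is no.

No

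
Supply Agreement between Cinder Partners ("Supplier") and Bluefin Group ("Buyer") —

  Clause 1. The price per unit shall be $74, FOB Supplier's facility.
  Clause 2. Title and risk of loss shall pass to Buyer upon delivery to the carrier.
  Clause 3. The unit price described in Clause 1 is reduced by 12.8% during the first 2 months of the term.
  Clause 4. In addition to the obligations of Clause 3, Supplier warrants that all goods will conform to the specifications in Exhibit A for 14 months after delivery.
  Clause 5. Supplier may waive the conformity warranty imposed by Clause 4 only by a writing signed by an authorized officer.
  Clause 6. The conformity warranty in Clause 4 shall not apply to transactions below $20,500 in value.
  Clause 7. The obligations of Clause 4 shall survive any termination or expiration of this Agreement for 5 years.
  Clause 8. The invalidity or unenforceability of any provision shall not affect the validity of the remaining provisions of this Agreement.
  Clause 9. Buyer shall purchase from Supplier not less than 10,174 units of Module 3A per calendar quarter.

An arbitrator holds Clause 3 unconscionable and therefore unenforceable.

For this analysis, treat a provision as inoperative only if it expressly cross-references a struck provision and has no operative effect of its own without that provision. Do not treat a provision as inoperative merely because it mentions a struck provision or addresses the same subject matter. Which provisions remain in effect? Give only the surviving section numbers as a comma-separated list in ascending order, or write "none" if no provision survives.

1, 2, 4, 5, 6, 7, 8, 9

Clause 3 is struck. Although Clause 4 refers to Clause 3, its operative terms do not depend on Clause 3, so it remains in effect. Nothing else in the Agreement is defined by reference to Clause 3. Clause 8 is a severability clause and preserves every provision that can still be given independent effect. The provisions still in force are Clause 1, Clause 2, Clause 4, Clause 5, Clause 6, Clause 7, Clause 8, and Clause 9.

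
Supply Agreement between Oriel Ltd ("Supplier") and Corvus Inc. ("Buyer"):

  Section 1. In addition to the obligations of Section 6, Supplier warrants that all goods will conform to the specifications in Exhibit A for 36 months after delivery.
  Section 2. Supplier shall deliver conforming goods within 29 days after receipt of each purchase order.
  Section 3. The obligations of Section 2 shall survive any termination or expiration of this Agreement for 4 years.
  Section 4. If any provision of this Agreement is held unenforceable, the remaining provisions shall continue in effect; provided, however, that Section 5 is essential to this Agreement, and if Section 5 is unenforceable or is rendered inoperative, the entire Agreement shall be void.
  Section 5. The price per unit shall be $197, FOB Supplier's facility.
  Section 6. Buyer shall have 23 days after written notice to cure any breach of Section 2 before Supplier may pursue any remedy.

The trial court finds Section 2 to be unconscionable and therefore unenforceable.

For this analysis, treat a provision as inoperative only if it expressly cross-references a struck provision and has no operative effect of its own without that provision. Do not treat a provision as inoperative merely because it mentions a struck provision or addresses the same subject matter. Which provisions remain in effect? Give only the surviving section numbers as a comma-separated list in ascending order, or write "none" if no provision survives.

Section 2 is struck. Section 3 operates only by reference to Section 2, so it falls with Section 2. Section 6 has no operative effect of its own apart from Section 2 and is therefore inoperative. Although Section 1 refers to Section 6, its operative terms do not depend on Section 6, so it remains in effect. Section 4 makes Section 5 an essential term, but Section 5 is unaffected, so the severability proviso in Section 4 preserves the remaining provisions. Section 1, Section 4, and Section 5 remain in effect.

1, 4, 5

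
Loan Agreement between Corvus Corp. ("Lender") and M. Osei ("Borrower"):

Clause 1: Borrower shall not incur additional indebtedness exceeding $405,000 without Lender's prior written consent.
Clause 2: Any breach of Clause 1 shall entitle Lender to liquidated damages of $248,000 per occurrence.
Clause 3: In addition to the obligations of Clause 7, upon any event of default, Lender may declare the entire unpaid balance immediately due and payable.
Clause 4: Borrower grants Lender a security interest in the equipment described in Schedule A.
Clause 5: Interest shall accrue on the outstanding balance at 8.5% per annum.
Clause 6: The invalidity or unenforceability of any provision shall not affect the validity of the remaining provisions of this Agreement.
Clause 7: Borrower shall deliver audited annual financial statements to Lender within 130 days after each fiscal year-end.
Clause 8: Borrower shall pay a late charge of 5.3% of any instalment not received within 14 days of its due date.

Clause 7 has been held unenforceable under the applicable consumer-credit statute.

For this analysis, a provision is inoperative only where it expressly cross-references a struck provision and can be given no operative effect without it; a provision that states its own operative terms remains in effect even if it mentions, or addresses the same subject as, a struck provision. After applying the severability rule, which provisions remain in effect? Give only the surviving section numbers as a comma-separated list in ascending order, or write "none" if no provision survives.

1, 2, 3, 4, 5, 6, 8

Clause 7 is struck. Clause 3 mentions Clause 7 but its own obligation stands independently of Clause 7, so Clause 3 is not affected. No other provision's operative terms depend on Clause 7. Clause 6 is a severability clause and preserves every provision that can still be given independent effect. The provisions still in force are Clause 1, Clause 2, Clause 3, Clause 4, Clause 5, Clause 6, and Clause 8.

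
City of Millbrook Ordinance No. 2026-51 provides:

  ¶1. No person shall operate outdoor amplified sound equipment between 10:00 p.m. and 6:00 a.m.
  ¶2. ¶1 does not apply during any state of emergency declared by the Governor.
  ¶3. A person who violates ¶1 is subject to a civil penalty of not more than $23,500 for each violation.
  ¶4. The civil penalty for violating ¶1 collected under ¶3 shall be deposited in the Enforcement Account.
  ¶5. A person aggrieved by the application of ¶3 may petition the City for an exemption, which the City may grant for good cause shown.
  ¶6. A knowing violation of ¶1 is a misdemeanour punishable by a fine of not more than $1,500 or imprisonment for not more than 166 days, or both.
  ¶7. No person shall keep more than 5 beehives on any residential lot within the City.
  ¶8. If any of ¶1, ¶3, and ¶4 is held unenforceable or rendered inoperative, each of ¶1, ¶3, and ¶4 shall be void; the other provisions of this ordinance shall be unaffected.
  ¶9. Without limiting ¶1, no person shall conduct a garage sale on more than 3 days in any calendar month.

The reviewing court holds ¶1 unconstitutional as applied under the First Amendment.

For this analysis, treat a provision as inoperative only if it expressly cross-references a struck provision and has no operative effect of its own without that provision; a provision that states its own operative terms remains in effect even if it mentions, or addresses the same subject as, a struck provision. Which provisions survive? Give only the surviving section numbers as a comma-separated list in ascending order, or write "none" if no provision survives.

¶1 is struck. The only function of ¶2 is the emergency suspension of ¶1, so it cannot stand once ¶1 is removed. ¶3 has no operative effect of its own apart from ¶1 and is therefore inoperative. ¶6 merely fixes the criminal penalty for violating ¶1; with ¶1 gone it has nothing to operate on and falls away. ¶4 operates only by reference to ¶3, so it falls with ¶3. The only function of ¶5 is the exemption procedure for ¶3, so it cannot stand once ¶3 is removed. Although ¶9 refers to ¶1, its operative terms do not depend on ¶1, so it remains in effect. ¶8 declares ¶1, ¶3, and ¶4 mutually dependent; since one of them has fallen, all of them are of no effect. The remainder continues in force under ¶8. The provisions still in force are ¶7, ¶8, and ¶9.

7, 8, 9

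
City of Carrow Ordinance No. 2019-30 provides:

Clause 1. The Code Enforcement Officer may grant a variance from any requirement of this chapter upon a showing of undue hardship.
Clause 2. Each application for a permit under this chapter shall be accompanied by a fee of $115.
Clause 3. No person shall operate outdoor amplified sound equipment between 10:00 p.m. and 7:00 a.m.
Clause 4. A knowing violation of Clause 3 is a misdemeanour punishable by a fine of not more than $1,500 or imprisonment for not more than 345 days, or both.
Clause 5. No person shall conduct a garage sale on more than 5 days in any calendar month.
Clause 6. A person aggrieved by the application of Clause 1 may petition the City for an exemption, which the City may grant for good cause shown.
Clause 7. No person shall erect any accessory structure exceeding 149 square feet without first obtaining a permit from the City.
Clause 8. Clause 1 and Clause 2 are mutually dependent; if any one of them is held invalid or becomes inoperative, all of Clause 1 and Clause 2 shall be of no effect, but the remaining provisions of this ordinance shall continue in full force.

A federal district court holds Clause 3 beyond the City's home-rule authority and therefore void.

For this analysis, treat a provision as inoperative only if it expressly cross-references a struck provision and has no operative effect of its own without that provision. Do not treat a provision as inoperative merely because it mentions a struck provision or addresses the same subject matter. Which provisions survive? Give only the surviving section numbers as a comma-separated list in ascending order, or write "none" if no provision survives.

1, 2, 5, 6, 7, 8

Clause 3 is struck. Clause 4 operates only by reference to Clause 3, so it falls with Clause 3. Clause 8 ties Clause 1 and Clause 2 together, but none of those is affected here; the remaining provisions continue in force under Clause 8. That leaves Clause 1, Clause 2, Clause 5, Clause 6, Clause 7, and Clause 8 in effect.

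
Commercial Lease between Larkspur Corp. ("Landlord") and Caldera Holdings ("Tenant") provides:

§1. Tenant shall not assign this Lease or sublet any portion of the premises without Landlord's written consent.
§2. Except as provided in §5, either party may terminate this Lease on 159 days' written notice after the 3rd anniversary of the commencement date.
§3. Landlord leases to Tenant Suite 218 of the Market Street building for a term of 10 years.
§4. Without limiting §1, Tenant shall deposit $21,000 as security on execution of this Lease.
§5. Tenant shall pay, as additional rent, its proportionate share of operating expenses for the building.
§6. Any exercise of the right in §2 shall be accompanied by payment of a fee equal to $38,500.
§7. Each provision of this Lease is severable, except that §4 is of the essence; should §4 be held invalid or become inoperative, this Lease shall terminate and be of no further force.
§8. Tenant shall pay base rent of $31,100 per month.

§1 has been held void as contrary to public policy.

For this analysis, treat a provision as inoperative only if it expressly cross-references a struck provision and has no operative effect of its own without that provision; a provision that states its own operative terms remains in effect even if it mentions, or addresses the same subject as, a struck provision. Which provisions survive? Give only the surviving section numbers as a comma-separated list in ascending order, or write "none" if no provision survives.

2, 3, 4, 5, 6, 7, 8

§1 is struck. §4 mentions §1 but its own obligation stands independently of §1, so §4 is not affected. Nothing else in the Lease is defined by reference to §1. §7 makes §4 an essential term, but §4 is unaffected, so the severability proviso in §7 preserves the remaining provisions. That leaves §2, §3, §4, §5, §6, §7, and §8 in effect.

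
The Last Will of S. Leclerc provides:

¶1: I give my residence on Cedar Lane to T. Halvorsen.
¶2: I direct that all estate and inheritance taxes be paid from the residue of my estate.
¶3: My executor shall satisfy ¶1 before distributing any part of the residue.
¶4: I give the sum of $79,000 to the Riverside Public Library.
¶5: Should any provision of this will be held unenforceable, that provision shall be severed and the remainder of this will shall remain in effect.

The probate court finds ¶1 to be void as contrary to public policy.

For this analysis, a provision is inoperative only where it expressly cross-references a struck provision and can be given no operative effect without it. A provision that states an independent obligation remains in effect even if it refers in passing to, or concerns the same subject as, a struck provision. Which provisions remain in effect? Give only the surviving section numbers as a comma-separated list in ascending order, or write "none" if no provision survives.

2, 4, 5

¶1 is struck. ¶3 merely fixes the priority direction for ¶1; with ¶1 gone it has nothing to operate on and falls away. Under the severability clause in ¶5, the remaining provisions continue in force. That leaves ¶2, ¶4, and ¶5 in effect.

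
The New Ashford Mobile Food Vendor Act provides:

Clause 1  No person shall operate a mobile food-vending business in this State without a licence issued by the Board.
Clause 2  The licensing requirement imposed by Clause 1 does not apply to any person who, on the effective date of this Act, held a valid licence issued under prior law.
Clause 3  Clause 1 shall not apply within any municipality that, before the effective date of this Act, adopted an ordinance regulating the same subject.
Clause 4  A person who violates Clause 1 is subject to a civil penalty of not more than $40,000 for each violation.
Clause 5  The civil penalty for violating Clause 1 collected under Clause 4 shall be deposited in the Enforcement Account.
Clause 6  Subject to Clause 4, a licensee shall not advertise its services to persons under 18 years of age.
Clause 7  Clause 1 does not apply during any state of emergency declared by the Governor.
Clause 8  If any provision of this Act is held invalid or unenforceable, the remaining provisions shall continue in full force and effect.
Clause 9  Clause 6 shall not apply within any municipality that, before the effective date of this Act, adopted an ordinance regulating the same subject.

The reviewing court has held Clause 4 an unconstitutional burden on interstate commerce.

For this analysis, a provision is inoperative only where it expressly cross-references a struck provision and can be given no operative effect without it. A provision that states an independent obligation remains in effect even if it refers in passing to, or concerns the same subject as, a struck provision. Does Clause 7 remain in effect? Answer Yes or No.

Yes

Clause 4 is struck. The whole of Clause 5 is the disposition of the civil penalty for violating Clause 1, defined by reference to Clause 4, so Clause 5 cannot stand once Clause 4 is removed. Although Clause 6 refers to Clause 4, its operative terms do not depend on Clause 4, so it remains in effect. Clause 8 is a severability clause and preserves every provision that can still be given independent effect. That leaves Clause 1, Clause 2, Clause 3, Clause 6, Clause 7, Clause 8, and Clause 9 in effect. Clause 7 is among the surviving provisions, so the answer is yes.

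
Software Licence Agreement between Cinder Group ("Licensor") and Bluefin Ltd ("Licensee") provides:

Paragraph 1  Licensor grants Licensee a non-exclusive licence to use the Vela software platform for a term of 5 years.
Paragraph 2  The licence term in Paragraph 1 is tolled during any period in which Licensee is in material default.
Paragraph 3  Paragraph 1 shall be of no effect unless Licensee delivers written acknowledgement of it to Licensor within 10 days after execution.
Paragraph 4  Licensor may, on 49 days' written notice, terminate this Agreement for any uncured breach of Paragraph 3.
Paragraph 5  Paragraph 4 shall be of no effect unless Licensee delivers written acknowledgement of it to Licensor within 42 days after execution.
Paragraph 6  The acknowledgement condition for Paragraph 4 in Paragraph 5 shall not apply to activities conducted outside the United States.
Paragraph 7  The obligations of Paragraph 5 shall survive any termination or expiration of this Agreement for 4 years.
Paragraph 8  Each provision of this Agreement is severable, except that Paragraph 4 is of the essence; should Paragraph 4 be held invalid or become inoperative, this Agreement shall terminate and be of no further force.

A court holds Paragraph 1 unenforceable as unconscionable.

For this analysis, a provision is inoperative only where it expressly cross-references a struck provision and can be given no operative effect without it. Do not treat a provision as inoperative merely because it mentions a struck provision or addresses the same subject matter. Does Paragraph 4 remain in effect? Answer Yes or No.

Paragraph 1 is struck. Paragraph 2 does nothing except set the tolling of the licence term by reference to Paragraph 1; with Paragraph 1 gone it has no independent effect and is inoperative. Paragraph 3 operates only by reference to Paragraph 1, so it falls with Paragraph 1. The only function of Paragraph 4 is the termination right for breach of Paragraph 3, so it cannot stand once Paragraph 3 is removed. The only function of Paragraph 5 is the acknowledgement condition for Paragraph 4, so it cannot stand once Paragraph 4 is removed. Paragraph 6 operates only by reference to Paragraph 5, so it falls with Paragraph 5. The only function of Paragraph 7 is the survival period for Paragraph 5, so it cannot stand once Paragraph 5 is removed. Paragraph 8 makes Paragraph 4 an essential term, and Paragraph 4 has been rendered inoperative by the cascade; under Paragraph 8, the entire Agreement is therefore void. No provision of the Agreement survives. Paragraph 4 is among the inoperative provisions, so the answer is no.

No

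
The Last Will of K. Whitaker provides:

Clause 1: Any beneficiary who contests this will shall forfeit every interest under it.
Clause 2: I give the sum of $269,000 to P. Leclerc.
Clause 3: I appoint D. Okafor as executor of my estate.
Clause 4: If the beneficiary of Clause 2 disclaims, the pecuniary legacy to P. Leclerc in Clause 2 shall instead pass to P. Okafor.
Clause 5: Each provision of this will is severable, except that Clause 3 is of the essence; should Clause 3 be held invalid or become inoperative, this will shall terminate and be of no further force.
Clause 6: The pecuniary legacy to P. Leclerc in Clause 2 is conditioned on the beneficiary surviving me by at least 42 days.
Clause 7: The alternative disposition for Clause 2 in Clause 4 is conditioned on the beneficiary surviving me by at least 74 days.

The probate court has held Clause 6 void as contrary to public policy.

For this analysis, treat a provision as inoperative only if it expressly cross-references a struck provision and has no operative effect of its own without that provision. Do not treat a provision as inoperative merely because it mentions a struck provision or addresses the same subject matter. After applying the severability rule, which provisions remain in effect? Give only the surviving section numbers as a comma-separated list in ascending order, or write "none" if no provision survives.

1, 2, 3, 4, 5, 7

Clause 6 is struck. No other provision's operative terms depend on Clause 6. Clause 5 makes Clause 3 an essential term, but Clause 3 is unaffected, so the severability proviso in Clause 5 preserves the remaining provisions. The provisions still in force are Clause 1, Clause 2, Clause 3, Clause 4, Clause 5, and Clause 7.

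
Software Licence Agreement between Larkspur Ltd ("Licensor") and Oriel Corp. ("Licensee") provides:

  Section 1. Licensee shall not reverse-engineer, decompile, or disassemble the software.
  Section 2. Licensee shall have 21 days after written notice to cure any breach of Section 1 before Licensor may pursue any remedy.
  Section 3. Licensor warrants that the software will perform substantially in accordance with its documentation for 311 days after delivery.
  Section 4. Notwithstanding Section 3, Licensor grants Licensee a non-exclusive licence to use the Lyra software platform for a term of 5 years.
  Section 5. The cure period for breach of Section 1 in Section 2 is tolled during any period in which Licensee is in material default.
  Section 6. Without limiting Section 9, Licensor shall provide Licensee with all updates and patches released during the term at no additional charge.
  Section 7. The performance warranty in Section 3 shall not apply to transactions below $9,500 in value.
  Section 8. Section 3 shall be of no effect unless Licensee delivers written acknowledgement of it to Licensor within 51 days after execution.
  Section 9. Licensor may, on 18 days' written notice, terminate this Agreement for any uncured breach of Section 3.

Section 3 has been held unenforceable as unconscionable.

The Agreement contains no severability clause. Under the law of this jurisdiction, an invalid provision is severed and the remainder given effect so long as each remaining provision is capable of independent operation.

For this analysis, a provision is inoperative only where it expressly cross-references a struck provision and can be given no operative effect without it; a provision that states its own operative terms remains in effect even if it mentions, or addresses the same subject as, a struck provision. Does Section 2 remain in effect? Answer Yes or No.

Yes

Section 3 is struck. The whole of Section 7 is the carve-out from the performance warranty, defined by reference to Section 3, so Section 7 cannot stand once Section 3 is removed. Section 8 operates only by reference to Section 3, so it falls with Section 3. The only function of Section 9 is the termination right for breach of Section 3, so it cannot stand once Section 3 is removed. Although Section 4 refers to Section 3, its operative terms do not depend on Section 3, so it remains in effect. Section 6 mentions Section 9 but its own obligation stands independently of Section 9, so Section 6 is not affected. With no severability clause, the stated default rule severs what cannot stand and enforces each remaining provision that can operate on its own. The provisions still in force are Section 1, Section 2, Section 4, Section 5, and Section 6. Section 2 is among the surviving provisions, so the answer is yes.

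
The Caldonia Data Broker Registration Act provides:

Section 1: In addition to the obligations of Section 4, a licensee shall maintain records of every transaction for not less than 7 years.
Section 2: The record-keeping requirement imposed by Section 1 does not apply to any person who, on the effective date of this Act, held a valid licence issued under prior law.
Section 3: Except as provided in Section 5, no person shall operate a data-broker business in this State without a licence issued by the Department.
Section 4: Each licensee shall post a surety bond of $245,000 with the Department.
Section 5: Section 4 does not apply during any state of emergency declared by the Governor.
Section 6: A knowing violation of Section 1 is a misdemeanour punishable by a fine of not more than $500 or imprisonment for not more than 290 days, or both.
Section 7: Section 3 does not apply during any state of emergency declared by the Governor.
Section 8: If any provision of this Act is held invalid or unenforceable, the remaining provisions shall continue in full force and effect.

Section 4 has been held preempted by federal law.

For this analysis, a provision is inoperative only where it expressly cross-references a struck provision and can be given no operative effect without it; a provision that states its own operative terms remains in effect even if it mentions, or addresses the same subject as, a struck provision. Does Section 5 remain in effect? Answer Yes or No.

Section 4 is struck. Section 5 operates only by reference to Section 4, so it falls with Section 4. Although Section 1 refers to Section 4, its operative terms do not depend on Section 4, so it remains in effect. Section 3 mentions Section 5 but its own obligation stands independently of Section 5, so Section 3 is not affected. Under the severability clause in Section 8, the remaining provisions continue in force. The provisions still in force are Section 1, Section 2, Section 3, Section 6, Section 7, and Section 8. Section 5 is among the inoperative provisions, so the answer is no.

No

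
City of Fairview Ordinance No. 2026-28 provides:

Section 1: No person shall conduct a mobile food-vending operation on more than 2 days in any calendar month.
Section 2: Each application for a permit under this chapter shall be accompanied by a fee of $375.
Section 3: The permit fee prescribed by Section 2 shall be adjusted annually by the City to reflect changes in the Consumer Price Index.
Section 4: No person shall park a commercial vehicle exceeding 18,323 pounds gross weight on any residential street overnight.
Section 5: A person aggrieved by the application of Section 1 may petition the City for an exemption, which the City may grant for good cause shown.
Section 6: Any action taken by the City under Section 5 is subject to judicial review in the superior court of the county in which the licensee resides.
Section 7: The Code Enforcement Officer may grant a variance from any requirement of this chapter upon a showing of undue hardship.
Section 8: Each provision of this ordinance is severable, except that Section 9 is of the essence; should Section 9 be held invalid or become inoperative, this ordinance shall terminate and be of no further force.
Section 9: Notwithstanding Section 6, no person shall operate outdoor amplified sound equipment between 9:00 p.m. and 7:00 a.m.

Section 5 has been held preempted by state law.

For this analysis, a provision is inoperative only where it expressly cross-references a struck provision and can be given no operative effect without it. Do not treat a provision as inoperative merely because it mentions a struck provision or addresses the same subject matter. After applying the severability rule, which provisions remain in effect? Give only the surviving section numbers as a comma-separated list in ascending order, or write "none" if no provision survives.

1, 2, 3, 4, 7, 8, 9

Section 5 is struck. Section 6 has no operative effect of its own apart from Section 5 and is therefore inoperative. Section 9 mentions Section 6 but its own obligation stands independently of Section 6, so Section 9 is not affected. Section 8 makes Section 9 an essential term, but Section 9 is unaffected, so the severability proviso in Section 8 preserves the remaining provisions. That leaves Section 1, Section 2, Section 3, Section 4, Section 7, Section 8, and Section 9 in effect.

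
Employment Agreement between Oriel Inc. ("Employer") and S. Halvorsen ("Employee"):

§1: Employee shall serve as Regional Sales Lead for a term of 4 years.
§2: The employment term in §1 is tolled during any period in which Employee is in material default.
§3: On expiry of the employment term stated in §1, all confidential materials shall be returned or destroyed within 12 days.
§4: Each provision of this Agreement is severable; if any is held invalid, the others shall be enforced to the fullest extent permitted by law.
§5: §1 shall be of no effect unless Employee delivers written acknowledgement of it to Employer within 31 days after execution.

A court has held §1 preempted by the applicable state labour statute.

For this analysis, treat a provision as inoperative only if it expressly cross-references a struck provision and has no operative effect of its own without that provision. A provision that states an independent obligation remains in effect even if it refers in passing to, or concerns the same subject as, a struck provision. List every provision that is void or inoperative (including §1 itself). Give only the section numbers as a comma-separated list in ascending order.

1, 2, 3, 5

§1 is struck. §2 has no operative effect of its own apart from §1 and is therefore inoperative. §3 operates only by reference to §1, so it falls with §1. §5 merely fixes the acknowledgement condition for §1; with §1 gone it has nothing to operate on and falls away. Under the severability clause in §4, the remaining provisions continue in force. Only §4 remains in effect.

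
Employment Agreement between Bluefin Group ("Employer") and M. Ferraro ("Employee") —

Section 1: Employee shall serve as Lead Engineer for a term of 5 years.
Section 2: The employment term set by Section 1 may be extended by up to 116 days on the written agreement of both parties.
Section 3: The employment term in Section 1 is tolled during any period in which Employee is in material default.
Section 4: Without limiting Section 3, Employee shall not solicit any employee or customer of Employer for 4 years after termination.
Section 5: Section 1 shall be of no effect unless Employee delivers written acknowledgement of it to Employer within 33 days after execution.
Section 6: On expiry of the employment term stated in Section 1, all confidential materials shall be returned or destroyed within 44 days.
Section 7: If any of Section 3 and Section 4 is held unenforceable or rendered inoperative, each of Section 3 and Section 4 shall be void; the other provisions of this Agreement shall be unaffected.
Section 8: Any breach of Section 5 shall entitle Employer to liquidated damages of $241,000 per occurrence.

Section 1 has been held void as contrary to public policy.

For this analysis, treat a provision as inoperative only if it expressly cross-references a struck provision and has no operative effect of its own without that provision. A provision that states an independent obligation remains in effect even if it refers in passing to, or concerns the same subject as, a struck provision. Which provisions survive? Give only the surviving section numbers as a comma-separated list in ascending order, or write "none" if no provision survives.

Section 1 is struck. Section 2 does nothing except set the extension of the employment term by reference to Section 1; with Section 1 gone it has no independent effect and is inoperative. Section 3 does nothing except set the tolling of the employment term by reference to Section 1; with Section 1 gone it has no independent effect and is inoperative. The only function of Section 5 is the acknowledgement condition for Section 1, so it cannot stand once Section 1 is removed. Section 6 operates only by reference to Section 1, so it falls with Section 1. Section 8 does nothing except set the liquidated-damages amount by reference to Section 5; with Section 5 gone it has no independent effect and is inoperative. Section 7 declares Section 3 and Section 4 mutually dependent; since one of them has fallen, all of them are of no effect. That brings down Section 4 as well. The remainder continues in force under Section 7. Only Section 7 remains in effect.

7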